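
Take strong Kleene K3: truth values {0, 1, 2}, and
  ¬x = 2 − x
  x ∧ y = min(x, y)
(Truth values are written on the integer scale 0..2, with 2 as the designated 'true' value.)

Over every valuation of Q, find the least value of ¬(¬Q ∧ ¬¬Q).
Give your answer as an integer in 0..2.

1

Take Q = 1:
¬Q = ¬1 = 1
¬Q = ¬1 = 1
¬¬Q = ¬1 = 1
¬Q ∧ ¬¬Q = 1 ∧ 1 = 1
¬(¬Q ∧ ¬¬Q) = ¬1 = 1
No assignment yields a value below 1, so this is the minimum.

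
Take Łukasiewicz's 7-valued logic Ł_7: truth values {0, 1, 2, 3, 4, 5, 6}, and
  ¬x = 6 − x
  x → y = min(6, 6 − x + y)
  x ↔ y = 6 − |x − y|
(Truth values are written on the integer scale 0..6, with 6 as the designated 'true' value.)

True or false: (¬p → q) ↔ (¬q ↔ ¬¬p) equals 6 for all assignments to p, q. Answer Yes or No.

Counterexample: take p = 1, q = 6.
¬p = ¬1 = 5
¬p → q = 5 → 6 = 6
¬q = ¬6 = 0
¬p = ¬1 = 5
¬¬p = ¬5 = 1
¬q ↔ ¬¬p = 0 ↔ 1 = 5
(¬p → q) ↔ (¬q ↔ ¬¬p) = 6 ↔ 5 = 5
This gives 5 ≠ 6.

No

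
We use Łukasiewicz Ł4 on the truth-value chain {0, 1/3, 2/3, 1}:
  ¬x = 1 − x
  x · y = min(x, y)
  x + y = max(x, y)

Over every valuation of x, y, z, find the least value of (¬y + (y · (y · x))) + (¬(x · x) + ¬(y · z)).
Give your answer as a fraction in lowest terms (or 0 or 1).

Take x = 1/3, y = 1/3, z = 1/3:
¬y = ¬1/3 = 2/3
y · x = 1/3 · 1/3 = 1/3
y · (y · x) = 1/3 · 1/3 = 1/3
¬y + (y · (y · x)) = 2/3 + 1/3 = 2/3
x · x = 1/3 · 1/3 = 1/3
¬(x · x) = ¬1/3 = 2/3
y · z = 1/3 · 1/3 = 1/3
¬(y · z) = ¬1/3 = 2/3
¬(x · x) + ¬(y · z) = 2/3 + 2/3 = 2/3
(¬y + (y · (y · x))) + (¬(x · x) + ¬(y · z)) = 2/3 + 2/3 = 2/3
No assignment yields a value below 2/3, so this is the minimum.

2/3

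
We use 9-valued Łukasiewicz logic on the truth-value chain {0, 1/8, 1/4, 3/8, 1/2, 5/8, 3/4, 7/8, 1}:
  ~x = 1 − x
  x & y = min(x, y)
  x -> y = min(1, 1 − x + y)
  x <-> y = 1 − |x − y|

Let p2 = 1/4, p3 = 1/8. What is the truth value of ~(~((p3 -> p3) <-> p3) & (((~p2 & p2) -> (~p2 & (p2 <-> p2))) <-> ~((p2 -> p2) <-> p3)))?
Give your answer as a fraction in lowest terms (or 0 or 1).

p3 -> p3 = 1/8 -> 1/8 = 1
(p3 -> p3) <-> p3 = 1 <-> 1/8 = 1/8
~((p3 -> p3) <-> p3) = ~1/8 = 7/8
~p2 = ~1/4 = 3/4
~p2 & p2 = 3/4 & 1/4 = 1/4
~p2 = ~1/4 = 3/4
p2 <-> p2 = 1/4 <-> 1/4 = 1
~p2 & (p2 <-> p2) = 3/4 & 1 = 3/4
(~p2 & p2) -> (~p2 & (p2 <-> p2)) = 1/4 -> 3/4 = 1
p2 -> p2 = 1/4 -> 1/4 = 1
(p2 -> p2) <-> p3 = 1 <-> 1/8 = 1/8
~((p2 -> p2) <-> p3) = ~1/8 = 7/8
((~p2 & p2) -> (~p2 & (p2 <-> p2))) <-> ~((p2 -> p2) <-> p3) = 1 <-> 7/8 = 7/8
~((p3 -> p3) <-> p3) & (((~p2 & p2) -> (~p2 & (p2 <-> p2))) <-> ~((p2 -> p2) <-> p3)) = 7/8 & 7/8 = 7/8
~(~((p3 -> p3) <-> p3) & (((~p2 & p2) -> (~p2 & (p2 <-> p2))) <-> ~((p2 -> p2) <-> p3))) = ~7/8 = 1/8

1/8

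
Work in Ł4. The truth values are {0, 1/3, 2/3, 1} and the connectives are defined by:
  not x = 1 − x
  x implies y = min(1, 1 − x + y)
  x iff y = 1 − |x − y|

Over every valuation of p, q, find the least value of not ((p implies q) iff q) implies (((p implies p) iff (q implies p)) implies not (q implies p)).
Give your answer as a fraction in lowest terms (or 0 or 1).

0

Take p = 0, q = 0:
p implies q = 0 implies 0 = 1
(p implies q) iff q = 1 iff 0 = 0
not ((p implies q) iff q) = not 0 = 1
p implies p = 0 implies 0 = 1
q implies p = 0 implies 0 = 1
(p implies p) iff (q implies p) = 1 iff 1 = 1
q implies p = 0 implies 0 = 1
not (q implies p) = not 1 = 0
((p implies p) iff (q implies p)) implies not (q implies p) = 1 implies 0 = 0
not ((p implies q) iff q) implies (((p implies p) iff (q implies p)) implies not (q implies p)) = 1 implies 0 = 0
No assignment yields a value below 0, so this is the minimum.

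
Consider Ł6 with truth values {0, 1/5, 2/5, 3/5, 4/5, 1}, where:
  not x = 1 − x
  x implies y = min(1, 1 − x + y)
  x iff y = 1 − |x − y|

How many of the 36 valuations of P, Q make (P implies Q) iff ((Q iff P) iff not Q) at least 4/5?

value 1: 12 assignments (counts)
value 4/5: 11 assignments (counts)
value 3/5: 7 assignments
value 2/5: 3 assignments
value 1/5: 2 assignments
value 0: 1 assignment
So 23 of the 36 assignments meet the threshold.

23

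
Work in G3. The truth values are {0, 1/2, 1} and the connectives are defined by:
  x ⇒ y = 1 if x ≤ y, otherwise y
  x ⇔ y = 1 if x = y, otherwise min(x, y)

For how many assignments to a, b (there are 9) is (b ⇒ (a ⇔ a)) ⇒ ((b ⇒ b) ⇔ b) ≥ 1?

a = 0, b = 0 ↦ 0  <
a = 0, b = 1/2 ↦ 1/2  <
a = 0, b = 1 ↦ 1  ≥
a = 1/2, b = 0 ↦ 0  <
a = 1/2, b = 1/2 ↦ 1/2  <
a = 1/2, b = 1 ↦ 1  ≥
a = 1, b = 0 ↦ 0  <
a = 1, b = 1/2 ↦ 1/2  <
a = 1, b = 1 ↦ 1  ≥
So 3 of the 9 assignments meet the threshold.

3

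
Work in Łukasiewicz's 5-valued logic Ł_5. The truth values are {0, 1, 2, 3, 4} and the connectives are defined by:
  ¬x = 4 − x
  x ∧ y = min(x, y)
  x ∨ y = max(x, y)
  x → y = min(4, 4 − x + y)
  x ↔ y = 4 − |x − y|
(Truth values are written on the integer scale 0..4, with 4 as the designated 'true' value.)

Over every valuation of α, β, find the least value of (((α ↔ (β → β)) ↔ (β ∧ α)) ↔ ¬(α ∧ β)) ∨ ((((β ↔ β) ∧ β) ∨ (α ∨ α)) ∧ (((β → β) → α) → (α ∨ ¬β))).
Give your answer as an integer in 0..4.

Take α = 2, β = 0:
β → β = 0 → 0 = 4
α ↔ (β → β) = 2 ↔ 4 = 2
β ∧ α = 0 ∧ 2 = 0
(α ↔ (β → β)) ↔ (β ∧ α) = 2 ↔ 0 = 2
α ∧ β = 2 ∧ 0 = 0
¬(α ∧ β) = ¬0 = 4
((α ↔ (β → β)) ↔ (β ∧ α)) ↔ ¬(α ∧ β) = 2 ↔ 4 = 2
β ↔ β = 0 ↔ 0 = 4
(β ↔ β) ∧ β = 4 ∧ 0 = 0
α ∨ α = 2 ∨ 2 = 2
((β ↔ β) ∧ β) ∨ (α ∨ α) = 0 ∨ 2 = 2
β → β = 0 → 0 = 4
(β → β) → α = 4 → 2 = 2
¬β = ¬0 = 4
α ∨ ¬β = 2 ∨ 4 = 4
((β → β) → α) → (α ∨ ¬β) = 2 → 4 = 4
(((β ↔ β) ∧ β) ∨ (α ∨ α)) ∧ (((β → β) → α) → (α ∨ ¬β)) = 2 ∧ 4 = 2
(((α ↔ (β → β)) ↔ (β ∧ α)) ↔ ¬(α ∧ β)) ∨ ((((β ↔ β) ∧ β) ∨ (α ∨ α)) ∧ (((β → β) → α) → (α ∨ ¬β))) = 2 ∨ 2 = 2
No assignment yields a value below 2, so this is the minimum.

2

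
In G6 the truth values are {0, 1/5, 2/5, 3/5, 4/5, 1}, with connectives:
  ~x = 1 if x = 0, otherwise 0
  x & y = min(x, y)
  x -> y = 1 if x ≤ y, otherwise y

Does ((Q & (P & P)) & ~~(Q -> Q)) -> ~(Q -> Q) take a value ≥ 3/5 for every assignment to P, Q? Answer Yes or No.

No

Counterexample: take P = 1/5, Q = 1/5.
P & P = 1/5 & 1/5 = 1/5
Q & (P & P) = 1/5 & 1/5 = 1/5
Q -> Q = 1/5 -> 1/5 = 1
~(Q -> Q) = ~1 = 0
~~(Q -> Q) = ~0 = 1
(Q & (P & P)) & ~~(Q -> Q) = 1/5 & 1 = 1/5
Q -> Q = 1/5 -> 1/5 = 1
~(Q -> Q) = ~1 = 0
((Q & (P & P)) & ~~(Q -> Q)) -> ~(Q -> Q) = 1/5 -> 0 = 0
This gives 0, which is below 3/5.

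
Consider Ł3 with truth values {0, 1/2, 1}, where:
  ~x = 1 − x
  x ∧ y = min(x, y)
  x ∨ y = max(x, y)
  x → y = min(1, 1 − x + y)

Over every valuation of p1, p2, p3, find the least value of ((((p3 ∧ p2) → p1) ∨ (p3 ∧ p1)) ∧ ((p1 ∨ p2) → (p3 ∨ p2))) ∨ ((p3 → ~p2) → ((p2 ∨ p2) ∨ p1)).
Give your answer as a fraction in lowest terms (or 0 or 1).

Take p1 = 0, p2 = 1/2, p3 = 1/2:
p3 ∧ p2 = 1/2 ∧ 1/2 = 1/2
(p3 ∧ p2) → p1 = 1/2 → 0 = 1/2
p3 ∧ p1 = 1/2 ∧ 0 = 0
((p3 ∧ p2) → p1) ∨ (p3 ∧ p1) = 1/2 ∨ 0 = 1/2
p1 ∨ p2 = 0 ∨ 1/2 = 1/2
p3 ∨ p2 = 1/2 ∨ 1/2 = 1/2
(p1 ∨ p2) → (p3 ∨ p2) = 1/2 → 1/2 = 1
(((p3 ∧ p2) → p1) ∨ (p3 ∧ p1)) ∧ ((p1 ∨ p2) → (p3 ∨ p2)) = 1/2 ∧ 1 = 1/2
~p2 = ~1/2 = 1/2
p3 → ~p2 = 1/2 → 1/2 = 1
p2 ∨ p2 = 1/2 ∨ 1/2 = 1/2
(p2 ∨ p2) ∨ p1 = 1/2 ∨ 0 = 1/2
(p3 → ~p2) → ((p2 ∨ p2) ∨ p1) = 1 → 1/2 = 1/2
((((p3 ∧ p2) → p1) ∨ (p3 ∧ p1)) ∧ ((p1 ∨ p2) → (p3 ∨ p2))) ∨ ((p3 → ~p2) → ((p2 ∨ p2) ∨ p1)) = 1/2 ∨ 1/2 = 1/2
No assignment yields a value below 1/2, so this is the minimum.

1/2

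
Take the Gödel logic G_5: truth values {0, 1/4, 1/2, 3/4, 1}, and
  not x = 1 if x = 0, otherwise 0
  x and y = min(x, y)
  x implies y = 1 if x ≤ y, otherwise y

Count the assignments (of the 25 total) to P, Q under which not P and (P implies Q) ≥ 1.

value 1: 5 assignments (counts)
value 0: 20 assignments
So 5 of the 25 assignments meet the threshold.

5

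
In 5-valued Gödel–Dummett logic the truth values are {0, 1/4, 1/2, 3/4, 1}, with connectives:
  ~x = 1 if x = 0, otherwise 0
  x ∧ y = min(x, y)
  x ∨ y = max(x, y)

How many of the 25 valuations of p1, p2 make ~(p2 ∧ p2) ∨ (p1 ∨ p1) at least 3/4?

value 1: 9 assignments (counts)
value 3/4: 4 assignments (counts)
value 1/2: 4 assignments
value 1/4: 4 assignments
value 0: 4 assignments
So 13 of the 25 assignments meet the threshold.

13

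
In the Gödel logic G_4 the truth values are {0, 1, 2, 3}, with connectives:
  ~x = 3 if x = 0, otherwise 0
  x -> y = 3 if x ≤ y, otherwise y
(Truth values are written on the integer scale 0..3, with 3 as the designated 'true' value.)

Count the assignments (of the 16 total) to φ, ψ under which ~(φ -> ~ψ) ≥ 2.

φ = 0, ψ = 0 ↦ 0  <
φ = 0, ψ = 1 ↦ 0  <
φ = 0, ψ = 2 ↦ 0  <
φ = 0, ψ = 3 ↦ 0  <
φ = 1, ψ = 0 ↦ 0  <
φ = 1, ψ = 1 ↦ 3  ≥
φ = 1, ψ = 2 ↦ 3  ≥
φ = 1, ψ = 3 ↦ 3  ≥
φ = 2, ψ = 0 ↦ 0  <
φ = 2, ψ = 1 ↦ 3  ≥
φ = 2, ψ = 2 ↦ 3  ≥
φ = 2, ψ = 3 ↦ 3  ≥
φ = 3, ψ = 0 ↦ 0  <
φ = 3, ψ = 1 ↦ 3  ≥
φ = 3, ψ = 2 ↦ 3  ≥
φ = 3, ψ = 3 ↦ 3  ≥
So 9 of the 16 assignments meet the threshold.

9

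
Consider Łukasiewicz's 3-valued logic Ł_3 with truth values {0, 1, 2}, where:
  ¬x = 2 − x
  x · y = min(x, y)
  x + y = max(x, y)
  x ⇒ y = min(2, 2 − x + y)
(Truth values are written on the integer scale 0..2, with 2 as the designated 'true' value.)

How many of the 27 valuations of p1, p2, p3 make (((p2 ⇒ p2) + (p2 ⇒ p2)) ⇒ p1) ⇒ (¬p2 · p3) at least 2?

value 2: 14 assignments (counts)
value 1: 8 assignments
value 0: 5 assignments
So 14 of the 27 assignments meet the threshold.

14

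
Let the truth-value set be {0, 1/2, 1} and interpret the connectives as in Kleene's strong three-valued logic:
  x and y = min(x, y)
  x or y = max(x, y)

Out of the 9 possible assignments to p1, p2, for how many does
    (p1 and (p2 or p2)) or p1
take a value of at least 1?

p1 = 0, p2 = 0 ↦ 0  <
p1 = 0, p2 = 1/2 ↦ 0  <
p1 = 0, p2 = 1 ↦ 0  <
p1 = 1/2, p2 = 0 ↦ 1/2  <
p1 = 1/2, p2 = 1/2 ↦ 1/2  <
p1 = 1/2, p2 = 1 ↦ 1/2  <
p1 = 1, p2 = 0 ↦ 1  ≥
p1 = 1, p2 = 1/2 ↦ 1  ≥
p1 = 1, p2 = 1 ↦ 1  ≥
So 3 of the 9 assignments meet the threshold.

3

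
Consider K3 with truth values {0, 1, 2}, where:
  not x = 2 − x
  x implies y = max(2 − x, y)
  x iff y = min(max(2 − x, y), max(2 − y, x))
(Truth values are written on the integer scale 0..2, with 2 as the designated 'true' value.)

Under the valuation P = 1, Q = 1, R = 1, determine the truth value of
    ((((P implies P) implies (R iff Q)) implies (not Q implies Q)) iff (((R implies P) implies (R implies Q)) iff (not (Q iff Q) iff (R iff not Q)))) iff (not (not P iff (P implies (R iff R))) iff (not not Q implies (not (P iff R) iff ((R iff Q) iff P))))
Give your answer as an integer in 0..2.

1

P implies P = 1 implies 1 = 1
R iff Q = 1 iff 1 = 1
(P implies P) implies (R iff Q) = 1 implies 1 = 1
not Q = not 1 = 1
not Q implies Q = 1 implies 1 = 1
((P implies P) implies (R iff Q)) implies (not Q implies Q) = 1 implies 1 = 1
R implies P = 1 implies 1 = 1
R implies Q = 1 implies 1 = 1
(R implies P) implies (R implies Q) = 1 implies 1 = 1
Q iff Q = 1 iff 1 = 1
not (Q iff Q) = not 1 = 1
not Q = not 1 = 1
R iff not Q = 1 iff 1 = 1
not (Q iff Q) iff (R iff not Q) = 1 iff 1 = 1
((R implies P) implies (R implies Q)) iff (not (Q iff Q) iff (R iff not Q)) = 1 iff 1 = 1
(((P implies P) implies (R iff Q)) implies (not Q implies Q)) iff (((R implies P) implies (R implies Q)) iff (not (Q iff Q) iff (R iff not Q))) = 1 iff 1 = 1
not P = not 1 = 1
R iff R = 1 iff 1 = 1
P implies (R iff R) = 1 implies 1 = 1
not P iff (P implies (R iff R)) = 1 iff 1 = 1
not (not P iff (P implies (R iff R))) = not 1 = 1
not Q = not 1 = 1
not not Q = not 1 = 1
P iff R = 1 iff 1 = 1
not (P iff R) = not 1 = 1
R iff Q = 1 iff 1 = 1
(R iff Q) iff P = 1 iff 1 = 1
not (P iff R) iff ((R iff Q) iff P) = 1 iff 1 = 1
not not Q implies (not (P iff R) iff ((R iff Q) iff P)) = 1 implies 1 = 1
not (not P iff (P implies (R iff R))) iff (not not Q implies (not (P iff R) iff ((R iff Q) iff P))) = 1 iff 1 = 1
((((P implies P) implies (R iff Q)) implies (not Q implies Q)) iff (((R implies P) implies (R implies Q)) iff (not (Q iff Q) iff (R iff not Q)))) iff (not (not P iff (P implies (R iff R))) iff (not not Q implies (not (P iff R) iff ((R iff Q) iff P)))) = 1 iff 1 = 1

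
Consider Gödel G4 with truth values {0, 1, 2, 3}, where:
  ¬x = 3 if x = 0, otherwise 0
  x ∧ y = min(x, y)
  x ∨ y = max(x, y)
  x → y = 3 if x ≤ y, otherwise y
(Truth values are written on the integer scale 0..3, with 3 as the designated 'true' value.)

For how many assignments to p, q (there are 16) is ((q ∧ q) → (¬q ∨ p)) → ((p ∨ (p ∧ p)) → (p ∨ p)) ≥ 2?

p = 0, q = 0 ↦ 3  ≥
p = 0, q = 1 ↦ 3  ≥
p = 0, q = 2 ↦ 3  ≥
p = 0, q = 3 ↦ 3  ≥
p = 1, q = 0 ↦ 3  ≥
p = 1, q = 1 ↦ 3  ≥
p = 1, q = 2 ↦ 3  ≥
p = 1, q = 3 ↦ 3  ≥
p = 2, q = 0 ↦ 3  ≥
p = 2, q = 1 ↦ 3  ≥
p = 2, q = 2 ↦ 3  ≥
p = 2, q = 3 ↦ 3  ≥
p = 3, q = 0 ↦ 3  ≥
p = 3, q = 1 ↦ 3  ≥
p = 3, q = 2 ↦ 3  ≥
p = 3, q = 3 ↦ 3  ≥
So 16 of the 16 assignments meet the threshold.

16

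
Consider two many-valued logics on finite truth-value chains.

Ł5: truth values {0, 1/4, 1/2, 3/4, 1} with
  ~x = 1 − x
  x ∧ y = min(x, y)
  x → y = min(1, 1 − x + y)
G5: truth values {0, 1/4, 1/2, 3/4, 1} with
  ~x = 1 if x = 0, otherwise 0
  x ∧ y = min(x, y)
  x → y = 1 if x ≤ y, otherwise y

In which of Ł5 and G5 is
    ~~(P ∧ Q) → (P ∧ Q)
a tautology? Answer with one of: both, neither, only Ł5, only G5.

In Ł5: every assignment gives 1 — tautology.
In G5: at P = 1/4, Q = 1/4 the value is 1/4 — not a tautology.

only Ł5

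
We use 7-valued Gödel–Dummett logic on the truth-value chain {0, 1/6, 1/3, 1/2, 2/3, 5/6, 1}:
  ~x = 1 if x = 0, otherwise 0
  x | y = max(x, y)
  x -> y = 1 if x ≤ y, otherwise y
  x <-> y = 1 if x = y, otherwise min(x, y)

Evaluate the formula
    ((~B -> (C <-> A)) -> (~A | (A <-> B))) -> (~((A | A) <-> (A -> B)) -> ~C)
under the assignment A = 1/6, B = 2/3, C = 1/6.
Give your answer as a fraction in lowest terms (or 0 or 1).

~B = ~2/3 = 0
C <-> A = 1/6 <-> 1/6 = 1
~B -> (C <-> A) = 0 -> 1 = 1
~A = ~1/6 = 0
A <-> B = 1/6 <-> 2/3 = 1/6
~A | (A <-> B) = 0 | 1/6 = 1/6
(~B -> (C <-> A)) -> (~A | (A <-> B)) = 1 -> 1/6 = 1/6
A | A = 1/6 | 1/6 = 1/6
A -> B = 1/6 -> 2/3 = 1
(A | A) <-> (A -> B) = 1/6 <-> 1 = 1/6
~((A | A) <-> (A -> B)) = ~1/6 = 0
~C = ~1/6 = 0
~((A | A) <-> (A -> B)) -> ~C = 0 -> 0 = 1
((~B -> (C <-> A)) -> (~A | (A <-> B))) -> (~((A | A) <-> (A -> B)) -> ~C) = 1/6 -> 1 = 1

1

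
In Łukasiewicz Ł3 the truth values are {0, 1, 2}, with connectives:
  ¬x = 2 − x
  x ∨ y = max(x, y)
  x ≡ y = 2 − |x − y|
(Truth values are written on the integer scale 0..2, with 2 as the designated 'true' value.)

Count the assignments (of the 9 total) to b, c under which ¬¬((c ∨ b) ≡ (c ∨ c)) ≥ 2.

6

b = 0, c = 0 ↦ 2  ≥
b = 0, c = 1 ↦ 2  ≥
b = 0, c = 2 ↦ 2  ≥
b = 1, c = 0 ↦ 1  <
b = 1, c = 1 ↦ 2  ≥
b = 1, c = 2 ↦ 2  ≥
b = 2, c = 0 ↦ 0  <
b = 2, c = 1 ↦ 1  <
b = 2, c = 2 ↦ 2  ≥
So 6 of the 9 assignments meet the threshold.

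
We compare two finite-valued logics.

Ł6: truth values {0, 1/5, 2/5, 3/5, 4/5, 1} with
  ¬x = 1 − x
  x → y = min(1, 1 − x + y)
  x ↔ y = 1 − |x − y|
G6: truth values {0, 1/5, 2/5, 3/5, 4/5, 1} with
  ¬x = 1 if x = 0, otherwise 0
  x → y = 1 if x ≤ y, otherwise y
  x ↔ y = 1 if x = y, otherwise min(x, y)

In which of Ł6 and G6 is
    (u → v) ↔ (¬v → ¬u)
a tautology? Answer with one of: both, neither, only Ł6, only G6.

In Ł6: every assignment gives 1 — tautology.
In G6: at u = 2/5, v = 1/5 the value is 1/5 — not a tautology.

only Ł6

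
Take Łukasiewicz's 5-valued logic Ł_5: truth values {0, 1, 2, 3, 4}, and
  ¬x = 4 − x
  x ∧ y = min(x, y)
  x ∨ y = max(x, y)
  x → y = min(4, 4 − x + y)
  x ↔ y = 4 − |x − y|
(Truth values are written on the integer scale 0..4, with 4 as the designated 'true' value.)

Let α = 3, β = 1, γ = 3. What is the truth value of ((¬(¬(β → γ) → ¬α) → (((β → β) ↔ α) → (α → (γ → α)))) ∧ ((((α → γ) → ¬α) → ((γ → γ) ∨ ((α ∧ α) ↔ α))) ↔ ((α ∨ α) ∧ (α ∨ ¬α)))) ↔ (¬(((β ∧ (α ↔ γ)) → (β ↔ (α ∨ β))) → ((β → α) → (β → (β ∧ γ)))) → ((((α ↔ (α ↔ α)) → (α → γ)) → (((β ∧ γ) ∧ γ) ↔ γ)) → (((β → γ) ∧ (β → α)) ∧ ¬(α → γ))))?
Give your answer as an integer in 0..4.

3

β → γ = 1 → 3 = 4
¬(β → γ) = ¬4 = 0
¬α = ¬3 = 1
¬(β → γ) → ¬α = 0 → 1 = 4
¬(¬(β → γ) → ¬α) = ¬4 = 0
β → β = 1 → 1 = 4
(β → β) ↔ α = 4 ↔ 3 = 3
γ → α = 3 → 3 = 4
α → (γ → α) = 3 → 4 = 4
((β → β) ↔ α) → (α → (γ → α)) = 3 → 4 = 4
¬(¬(β → γ) → ¬α) → (((β → β) ↔ α) → (α → (γ → α))) = 0 → 4 = 4
α → γ = 3 → 3 = 4
¬α = ¬3 = 1
(α → γ) → ¬α = 4 → 1 = 1
γ → γ = 3 → 3 = 4
α ∧ α = 3 ∧ 3 = 3
(α ∧ α) ↔ α = 3 ↔ 3 = 4
(γ → γ) ∨ ((α ∧ α) ↔ α) = 4 ∨ 4 = 4
((α → γ) → ¬α) → ((γ → γ) ∨ ((α ∧ α) ↔ α)) = 1 → 4 = 4
α ∨ α = 3 ∨ 3 = 3
¬α = ¬3 = 1
α ∨ ¬α = 3 ∨ 1 = 3
(α ∨ α) ∧ (α ∨ ¬α) = 3 ∧ 3 = 3
(((α → γ) → ¬α) → ((γ → γ) ∨ ((α ∧ α) ↔ α))) ↔ ((α ∨ α) ∧ (α ∨ ¬α)) = 4 ↔ 3 = 3
(¬(¬(β → γ) → ¬α) → (((β → β) ↔ α) → (α → (γ → α)))) ∧ ((((α → γ) → ¬α) → ((γ → γ) ∨ ((α ∧ α) ↔ α))) ↔ ((α ∨ α) ∧ (α ∨ ¬α))) = 4 ∧ 3 = 3
α ↔ γ = 3 ↔ 3 = 4
β ∧ (α ↔ γ) = 1 ∧ 4 = 1
α ∨ β = 3 ∨ 1 = 3
β ↔ (α ∨ β) = 1 ↔ 3 = 2
(β ∧ (α ↔ γ)) → (β ↔ (α ∨ β)) = 1 → 2 = 4
β → α = 1 → 3 = 4
β ∧ γ = 1 ∧ 3 = 1
β → (β ∧ γ) = 1 → 1 = 4
(β → α) → (β → (β ∧ γ)) = 4 → 4 = 4
((β ∧ (α ↔ γ)) → (β ↔ (α ∨ β))) → ((β → α) → (β → (β ∧ γ))) = 4 → 4 = 4
¬(((β ∧ (α ↔ γ)) → (β ↔ (α ∨ β))) → ((β → α) → (β → (β ∧ γ)))) = ¬4 = 0
α ↔ α = 3 ↔ 3 = 4
α ↔ (α ↔ α) = 3 ↔ 4 = 3
α → γ = 3 → 3 = 4
(α ↔ (α ↔ α)) → (α → γ) = 3 → 4 = 4
β ∧ γ = 1 ∧ 3 = 1
(β ∧ γ) ∧ γ = 1 ∧ 3 = 1
((β ∧ γ) ∧ γ) ↔ γ = 1 ↔ 3 = 2
((α ↔ (α ↔ α)) → (α → γ)) → (((β ∧ γ) ∧ γ) ↔ γ) = 4 → 2 = 2
β → γ = 1 → 3 = 4
β → α = 1 → 3 = 4
(β → γ) ∧ (β → α) = 4 ∧ 4 = 4
α → γ = 3 → 3 = 4
¬(α → γ) = ¬4 = 0
((β → γ) ∧ (β → α)) ∧ ¬(α → γ) = 4 ∧ 0 = 0
(((α ↔ (α ↔ α)) → (α → γ)) → (((β ∧ γ) ∧ γ) ↔ γ)) → (((β → γ) ∧ (β → α)) ∧ ¬(α → γ)) = 2 → 0 = 2
¬(((β ∧ (α ↔ γ)) → (β ↔ (α ∨ β))) → ((β → α) → (β → (β ∧ γ)))) → ((((α ↔ (α ↔ α)) → (α → γ)) → (((β ∧ γ) ∧ γ) ↔ γ)) → (((β → γ) ∧ (β → α)) ∧ ¬(α → γ))) = 0 → 2 = 4
((¬(¬(β → γ) → ¬α) → (((β → β) ↔ α) → (α → (γ → α)))) ∧ ((((α → γ) → ¬α) → ((γ → γ) ∨ ((α ∧ α) ↔ α))) ↔ ((α ∨ α) ∧ (α ∨ ¬α)))) ↔ (¬(((β ∧ (α ↔ γ)) → (β ↔ (α ∨ β))) → ((β → α) → (β → (β ∧ γ)))) → ((((α ↔ (α ↔ α)) → (α → γ)) → (((β ∧ γ) ∧ γ) ↔ γ)) → (((β → γ) ∧ (β → α)) ∧ ¬(α → γ)))) = 3 ↔ 4 = 3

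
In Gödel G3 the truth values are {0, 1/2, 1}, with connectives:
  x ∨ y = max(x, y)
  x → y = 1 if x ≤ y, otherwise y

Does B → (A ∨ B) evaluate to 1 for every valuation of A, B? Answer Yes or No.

A = 0, B = 0 ↦ 1
A = 0, B = 1/2 ↦ 1
A = 0, B = 1 ↦ 1
A = 1/2, B = 0 ↦ 1
A = 1/2, B = 1/2 ↦ 1
A = 1/2, B = 1 ↦ 1
A = 1, B = 0 ↦ 1
A = 1, B = 1/2 ↦ 1
A = 1, B = 1 ↦ 1
Every assignment gives a value ≥ 1.

Yes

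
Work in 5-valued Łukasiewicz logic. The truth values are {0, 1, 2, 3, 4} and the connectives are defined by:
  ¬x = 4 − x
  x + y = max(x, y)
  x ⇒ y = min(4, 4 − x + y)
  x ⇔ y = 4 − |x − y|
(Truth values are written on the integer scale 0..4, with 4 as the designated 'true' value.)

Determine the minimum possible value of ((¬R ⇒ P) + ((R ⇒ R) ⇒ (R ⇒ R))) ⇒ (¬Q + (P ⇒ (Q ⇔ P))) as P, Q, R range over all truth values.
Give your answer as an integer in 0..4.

2

Take P = 4, Q = 2, R = 0:
¬R = ¬0 = 4
¬R ⇒ P = 4 ⇒ 4 = 4
R ⇒ R = 0 ⇒ 0 = 4
R ⇒ R = 0 ⇒ 0 = 4
(R ⇒ R) ⇒ (R ⇒ R) = 4 ⇒ 4 = 4
(¬R ⇒ P) + ((R ⇒ R) ⇒ (R ⇒ R)) = 4 + 4 = 4
¬Q = ¬2 = 2
Q ⇔ P = 2 ⇔ 4 = 2
P ⇒ (Q ⇔ P) = 4 ⇒ 2 = 2
¬Q + (P ⇒ (Q ⇔ P)) = 2 + 2 = 2
((¬R ⇒ P) + ((R ⇒ R) ⇒ (R ⇒ R))) ⇒ (¬Q + (P ⇒ (Q ⇔ P))) = 4 ⇒ 2 = 2
No assignment yields a value below 2, so this is the minimum.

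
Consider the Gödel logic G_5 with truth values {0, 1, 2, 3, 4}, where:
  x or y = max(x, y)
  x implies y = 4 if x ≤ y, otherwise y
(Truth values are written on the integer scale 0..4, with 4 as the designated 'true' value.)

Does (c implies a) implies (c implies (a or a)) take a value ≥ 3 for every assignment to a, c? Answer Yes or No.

At a = 1, c = 3, for instance:
c implies a = 3 implies 1 = 1
a or a = 1 or 1 = 1
c implies (a or a) = 3 implies 1 = 1
(c implies a) implies (c implies (a or a)) = 1 implies 1 = 4
and checking the remaining 24 assignments likewise gives ≥ 3 in every case.

Yes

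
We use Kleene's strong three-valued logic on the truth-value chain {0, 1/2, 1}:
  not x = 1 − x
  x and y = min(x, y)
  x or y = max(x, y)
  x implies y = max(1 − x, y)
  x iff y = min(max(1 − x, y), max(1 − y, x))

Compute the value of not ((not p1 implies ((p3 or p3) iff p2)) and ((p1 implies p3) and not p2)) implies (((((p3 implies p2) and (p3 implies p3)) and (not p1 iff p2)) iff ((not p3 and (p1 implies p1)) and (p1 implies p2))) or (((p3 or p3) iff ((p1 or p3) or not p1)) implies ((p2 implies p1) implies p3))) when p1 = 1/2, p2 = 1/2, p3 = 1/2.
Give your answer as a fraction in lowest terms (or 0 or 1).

1/2

not p1 = not 1/2 = 1/2
p3 or p3 = 1/2 or 1/2 = 1/2
(p3 or p3) iff p2 = 1/2 iff 1/2 = 1/2
not p1 implies ((p3 or p3) iff p2) = 1/2 implies 1/2 = 1/2
p1 implies p3 = 1/2 implies 1/2 = 1/2
not p2 = not 1/2 = 1/2
(p1 implies p3) and not p2 = 1/2 and 1/2 = 1/2
(not p1 implies ((p3 or p3) iff p2)) and ((p1 implies p3) and not p2) = 1/2 and 1/2 = 1/2
not ((not p1 implies ((p3 or p3) iff p2)) and ((p1 implies p3) and not p2)) = not 1/2 = 1/2
p3 implies p2 = 1/2 implies 1/2 = 1/2
p3 implies p3 = 1/2 implies 1/2 = 1/2
(p3 implies p2) and (p3 implies p3) = 1/2 and 1/2 = 1/2
not p1 = not 1/2 = 1/2
not p1 iff p2 = 1/2 iff 1/2 = 1/2
((p3 implies p2) and (p3 implies p3)) and (not p1 iff p2) = 1/2 and 1/2 = 1/2
not p3 = not 1/2 = 1/2
p1 implies p1 = 1/2 implies 1/2 = 1/2
not p3 and (p1 implies p1) = 1/2 and 1/2 = 1/2
p1 implies p2 = 1/2 implies 1/2 = 1/2
(not p3 and (p1 implies p1)) and (p1 implies p2) = 1/2 and 1/2 = 1/2
(((p3 implies p2) and (p3 implies p3)) and (not p1 iff p2)) iff ((not p3 and (p1 implies p1)) and (p1 implies p2)) = 1/2 iff 1/2 = 1/2
p3 or p3 = 1/2 or 1/2 = 1/2
p1 or p3 = 1/2 or 1/2 = 1/2
not p1 = not 1/2 = 1/2
(p1 or p3) or not p1 = 1/2 or 1/2 = 1/2
(p3 or p3) iff ((p1 or p3) or not p1) = 1/2 iff 1/2 = 1/2
p2 implies p1 = 1/2 implies 1/2 = 1/2
(p2 implies p1) implies p3 = 1/2 implies 1/2 = 1/2
((p3 or p3) iff ((p1 or p3) or not p1)) implies ((p2 implies p1) implies p3) = 1/2 implies 1/2 = 1/2
((((p3 implies p2) and (p3 implies p3)) and (not p1 iff p2)) iff ((not p3 and (p1 implies p1)) and (p1 implies p2))) or (((p3 or p3) iff ((p1 or p3) or not p1)) implies ((p2 implies p1) implies p3)) = 1/2 or 1/2 = 1/2
not ((not p1 implies ((p3 or p3) iff p2)) and ((p1 implies p3) and not p2)) implies (((((p3 implies p2) and (p3 implies p3)) and (not p1 iff p2)) iff ((not p3 and (p1 implies p1)) and (p1 implies p2))) or (((p3 or p3) iff ((p1 or p3) or not p1)) implies ((p2 implies p1) implies p3))) = 1/2 implies 1/2 = 1/2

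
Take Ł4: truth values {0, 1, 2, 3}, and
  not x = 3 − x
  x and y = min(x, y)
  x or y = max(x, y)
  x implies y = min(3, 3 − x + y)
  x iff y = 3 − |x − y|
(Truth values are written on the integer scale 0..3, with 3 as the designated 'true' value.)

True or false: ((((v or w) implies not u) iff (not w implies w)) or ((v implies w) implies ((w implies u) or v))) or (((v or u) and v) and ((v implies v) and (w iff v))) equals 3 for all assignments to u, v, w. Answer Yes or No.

Counterexample: take u = 0, v = 0, w = 1.
v or w = 0 or 1 = 1
not u = not 0 = 3
(v or w) implies not u = 1 implies 3 = 3
not w = not 1 = 2
not w implies w = 2 implies 1 = 2
((v or w) implies not u) iff (not w implies w) = 3 iff 2 = 2
v implies w = 0 implies 1 = 3
w implies u = 1 implies 0 = 2
(w implies u) or v = 2 or 0 = 2
(v implies w) implies ((w implies u) or v) = 3 implies 2 = 2
(((v or w) implies not u) iff (not w implies w)) or ((v implies w) implies ((w implies u) or v)) = 2 or 2 = 2
v or u = 0 or 0 = 0
(v or u) and v = 0 and 0 = 0
v implies v = 0 implies 0 = 3
w iff v = 1 iff 0 = 2
(v implies v) and (w iff v) = 3 and 2 = 2
((v or u) and v) and ((v implies v) and (w iff v)) = 0 and 2 = 0
((((v or w) implies not u) iff (not w implies w)) or ((v implies w) implies ((w implies u) or v))) or (((v or u) and v) and ((v implies v) and (w iff v))) = 2 or 0 = 2
This gives 2 ≠ 3.

No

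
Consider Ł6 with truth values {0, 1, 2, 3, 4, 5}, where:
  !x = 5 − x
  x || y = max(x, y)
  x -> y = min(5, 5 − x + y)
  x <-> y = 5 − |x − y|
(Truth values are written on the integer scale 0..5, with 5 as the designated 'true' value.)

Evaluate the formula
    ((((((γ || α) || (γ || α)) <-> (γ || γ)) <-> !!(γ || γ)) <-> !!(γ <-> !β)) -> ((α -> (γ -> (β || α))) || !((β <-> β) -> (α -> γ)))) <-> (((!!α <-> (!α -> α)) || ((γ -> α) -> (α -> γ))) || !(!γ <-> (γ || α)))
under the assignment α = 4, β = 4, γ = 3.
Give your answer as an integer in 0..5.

4

γ || α = 3 || 4 = 4
γ || α = 3 || 4 = 4
(γ || α) || (γ || α) = 4 || 4 = 4
γ || γ = 3 || 3 = 3
((γ || α) || (γ || α)) <-> (γ || γ) = 4 <-> 3 = 4
γ || γ = 3 || 3 = 3
!(γ || γ) = !3 = 2
!!(γ || γ) = !2 = 3
(((γ || α) || (γ || α)) <-> (γ || γ)) <-> !!(γ || γ) = 4 <-> 3 = 4
!β = !4 = 1
γ <-> !β = 3 <-> 1 = 3
!(γ <-> !β) = !3 = 2
!!(γ <-> !β) = !2 = 3
((((γ || α) || (γ || α)) <-> (γ || γ)) <-> !!(γ || γ)) <-> !!(γ <-> !β) = 4 <-> 3 = 4
β || α = 4 || 4 = 4
γ -> (β || α) = 3 -> 4 = 5
α -> (γ -> (β || α)) = 4 -> 5 = 5
β <-> β = 4 <-> 4 = 5
α -> γ = 4 -> 3 = 4
(β <-> β) -> (α -> γ) = 5 -> 4 = 4
!((β <-> β) -> (α -> γ)) = !4 = 1
(α -> (γ -> (β || α))) || !((β <-> β) -> (α -> γ)) = 5 || 1 = 5
(((((γ || α) || (γ || α)) <-> (γ || γ)) <-> !!(γ || γ)) <-> !!(γ <-> !β)) -> ((α -> (γ -> (β || α))) || !((β <-> β) -> (α -> γ))) = 4 -> 5 = 5
!α = !4 = 1
!!α = !1 = 4
!α = !4 = 1
!α -> α = 1 -> 4 = 5
!!α <-> (!α -> α) = 4 <-> 5 = 4
γ -> α = 3 -> 4 = 5
α -> γ = 4 -> 3 = 4
(γ -> α) -> (α -> γ) = 5 -> 4 = 4
(!!α <-> (!α -> α)) || ((γ -> α) -> (α -> γ)) = 4 || 4 = 4
!γ = !3 = 2
γ || α = 3 || 4 = 4
!γ <-> (γ || α) = 2 <-> 4 = 3
!(!γ <-> (γ || α)) = !3 = 2
((!!α <-> (!α -> α)) || ((γ -> α) -> (α -> γ))) || !(!γ <-> (γ || α)) = 4 || 2 = 4
((((((γ || α) || (γ || α)) <-> (γ || γ)) <-> !!(γ || γ)) <-> !!(γ <-> !β)) -> ((α -> (γ -> (β || α))) || !((β <-> β) -> (α -> γ)))) <-> (((!!α <-> (!α -> α)) || ((γ -> α) -> (α -> γ))) || !(!γ <-> (γ || α))) = 5 <-> 4 = 4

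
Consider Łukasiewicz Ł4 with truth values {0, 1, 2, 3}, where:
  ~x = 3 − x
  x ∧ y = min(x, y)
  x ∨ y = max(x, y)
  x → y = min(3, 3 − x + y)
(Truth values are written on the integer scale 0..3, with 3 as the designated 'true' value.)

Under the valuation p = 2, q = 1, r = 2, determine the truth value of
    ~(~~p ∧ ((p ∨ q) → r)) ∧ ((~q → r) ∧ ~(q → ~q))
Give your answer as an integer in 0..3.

0

~p = ~2 = 1
~~p = ~1 = 2
p ∨ q = 2 ∨ 1 = 2
(p ∨ q) → r = 2 → 2 = 3
~~p ∧ ((p ∨ q) → r) = 2 ∧ 3 = 2
~(~~p ∧ ((p ∨ q) → r)) = ~2 = 1
~q = ~1 = 2
~q → r = 2 → 2 = 3
~q = ~1 = 2
q → ~q = 1 → 2 = 3
~(q → ~q) = ~3 = 0
(~q → r) ∧ ~(q → ~q) = 3 ∧ 0 = 0
~(~~p ∧ ((p ∨ q) → r)) ∧ ((~q → r) ∧ ~(q → ~q)) = 1 ∧ 0 = 0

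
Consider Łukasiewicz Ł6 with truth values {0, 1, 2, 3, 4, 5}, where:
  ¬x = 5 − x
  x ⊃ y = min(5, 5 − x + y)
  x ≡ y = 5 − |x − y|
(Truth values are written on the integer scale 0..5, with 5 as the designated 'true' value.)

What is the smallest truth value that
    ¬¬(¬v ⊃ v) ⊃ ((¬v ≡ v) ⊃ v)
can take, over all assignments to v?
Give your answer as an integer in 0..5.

Take v = 2:
¬v = ¬2 = 3
¬v ⊃ v = 3 ⊃ 2 = 4
¬(¬v ⊃ v) = ¬4 = 1
¬¬(¬v ⊃ v) = ¬1 = 4
¬v = ¬2 = 3
¬v ≡ v = 3 ≡ 2 = 4
(¬v ≡ v) ⊃ v = 4 ⊃ 2 = 3
¬¬(¬v ⊃ v) ⊃ ((¬v ≡ v) ⊃ v) = 4 ⊃ 3 = 4
No assignment yields a value below 4, so this is the minimum.

4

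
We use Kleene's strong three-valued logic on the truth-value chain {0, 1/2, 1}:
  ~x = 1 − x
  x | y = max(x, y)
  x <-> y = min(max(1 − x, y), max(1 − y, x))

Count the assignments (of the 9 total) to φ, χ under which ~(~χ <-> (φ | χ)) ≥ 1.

φ = 0, χ = 0 ↦ 1  ≥
φ = 0, χ = 1/2 ↦ 1/2  <
φ = 0, χ = 1 ↦ 1  ≥
φ = 1/2, χ = 0 ↦ 1/2  <
φ = 1/2, χ = 1/2 ↦ 1/2  <
φ = 1/2, χ = 1 ↦ 1  ≥
φ = 1, χ = 0 ↦ 0  <
φ = 1, χ = 1/2 ↦ 1/2  <
φ = 1, χ = 1 ↦ 1  ≥
So 4 of the 9 assignments meet the threshold.

4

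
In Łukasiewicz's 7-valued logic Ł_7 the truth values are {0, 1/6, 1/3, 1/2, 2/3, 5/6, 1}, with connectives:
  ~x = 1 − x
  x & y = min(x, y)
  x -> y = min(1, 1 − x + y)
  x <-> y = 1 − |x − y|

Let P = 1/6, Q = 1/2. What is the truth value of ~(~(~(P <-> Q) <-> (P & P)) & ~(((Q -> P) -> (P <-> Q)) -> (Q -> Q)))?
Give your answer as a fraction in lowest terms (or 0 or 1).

P <-> Q = 1/6 <-> 1/2 = 2/3
~(P <-> Q) = ~2/3 = 1/3
P & P = 1/6 & 1/6 = 1/6
~(P <-> Q) <-> (P & P) = 1/3 <-> 1/6 = 5/6
~(~(P <-> Q) <-> (P & P)) = ~5/6 = 1/6
Q -> P = 1/2 -> 1/6 = 2/3
P <-> Q = 1/6 <-> 1/2 = 2/3
(Q -> P) -> (P <-> Q) = 2/3 -> 2/3 = 1
Q -> Q = 1/2 -> 1/2 = 1
((Q -> P) -> (P <-> Q)) -> (Q -> Q) = 1 -> 1 = 1
~(((Q -> P) -> (P <-> Q)) -> (Q -> Q)) = ~1 = 0
~(~(P <-> Q) <-> (P & P)) & ~(((Q -> P) -> (P <-> Q)) -> (Q -> Q)) = 1/6 & 0 = 0
~(~(~(P <-> Q) <-> (P & P)) & ~(((Q -> P) -> (P <-> Q)) -> (Q -> Q))) = ~0 = 1

1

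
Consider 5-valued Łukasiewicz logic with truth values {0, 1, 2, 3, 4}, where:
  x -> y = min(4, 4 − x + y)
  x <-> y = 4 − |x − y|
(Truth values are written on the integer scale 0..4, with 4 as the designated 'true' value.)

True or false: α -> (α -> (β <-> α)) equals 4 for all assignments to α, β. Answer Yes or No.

No

Counterexample: take α = 3, β = 0.
β <-> α = 0 <-> 3 = 1
α -> (β <-> α) = 3 -> 1 = 2
α -> (α -> (β <-> α)) = 3 -> 2 = 3
This gives 3 ≠ 4.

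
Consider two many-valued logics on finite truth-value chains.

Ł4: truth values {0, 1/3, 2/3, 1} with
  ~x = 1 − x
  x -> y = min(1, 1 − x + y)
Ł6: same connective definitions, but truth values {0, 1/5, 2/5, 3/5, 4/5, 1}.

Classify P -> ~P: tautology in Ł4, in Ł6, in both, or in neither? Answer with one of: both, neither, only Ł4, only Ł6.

neither

In Ł4: at P = 2/3 the value is 2/3 — not a tautology.
In Ł6: at P = 3/5 the value is 4/5 — not a tautology.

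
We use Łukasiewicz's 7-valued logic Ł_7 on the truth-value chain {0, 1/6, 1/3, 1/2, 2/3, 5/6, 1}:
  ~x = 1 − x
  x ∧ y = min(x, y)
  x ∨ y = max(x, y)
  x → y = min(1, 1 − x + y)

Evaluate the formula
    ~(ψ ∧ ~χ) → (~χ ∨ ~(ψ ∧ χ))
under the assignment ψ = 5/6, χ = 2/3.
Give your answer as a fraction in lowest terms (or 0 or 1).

~χ = ~2/3 = 1/3
ψ ∧ ~χ = 5/6 ∧ 1/3 = 1/3
~(ψ ∧ ~χ) = ~1/3 = 2/3
~χ = ~2/3 = 1/3
ψ ∧ χ = 5/6 ∧ 2/3 = 2/3
~(ψ ∧ χ) = ~2/3 = 1/3
~χ ∨ ~(ψ ∧ χ) = 1/3 ∨ 1/3 = 1/3
~(ψ ∧ ~χ) → (~χ ∨ ~(ψ ∧ χ)) = 2/3 → 1/3 = 2/3

2/3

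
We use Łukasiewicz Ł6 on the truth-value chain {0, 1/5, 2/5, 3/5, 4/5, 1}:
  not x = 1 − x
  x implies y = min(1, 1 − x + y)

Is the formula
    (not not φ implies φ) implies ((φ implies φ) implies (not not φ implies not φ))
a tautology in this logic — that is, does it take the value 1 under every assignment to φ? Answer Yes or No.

Counterexample: take φ = 3/5.
not φ = not 3/5 = 2/5
not not φ = not 2/5 = 3/5
not not φ implies φ = 3/5 implies 3/5 = 1
φ implies φ = 3/5 implies 3/5 = 1
not φ = not 3/5 = 2/5
not not φ = not 2/5 = 3/5
not φ = not 3/5 = 2/5
not not φ implies not φ = 3/5 implies 2/5 = 4/5
(φ implies φ) implies (not not φ implies not φ) = 1 implies 4/5 = 4/5
(not not φ implies φ) implies ((φ implies φ) implies (not not φ implies not φ)) = 1 implies 4/5 = 4/5
This gives 4/5 ≠ 1.

No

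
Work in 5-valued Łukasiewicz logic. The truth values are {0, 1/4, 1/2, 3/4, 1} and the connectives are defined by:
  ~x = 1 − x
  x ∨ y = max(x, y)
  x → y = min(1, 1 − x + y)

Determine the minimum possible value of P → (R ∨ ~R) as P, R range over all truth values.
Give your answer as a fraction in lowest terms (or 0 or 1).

1/2

Take P = 1, R = 1/2:
~R = ~1/2 = 1/2
R ∨ ~R = 1/2 ∨ 1/2 = 1/2
P → (R ∨ ~R) = 1 → 1/2 = 1/2
No assignment yields a value below 1/2, so this is the minimum.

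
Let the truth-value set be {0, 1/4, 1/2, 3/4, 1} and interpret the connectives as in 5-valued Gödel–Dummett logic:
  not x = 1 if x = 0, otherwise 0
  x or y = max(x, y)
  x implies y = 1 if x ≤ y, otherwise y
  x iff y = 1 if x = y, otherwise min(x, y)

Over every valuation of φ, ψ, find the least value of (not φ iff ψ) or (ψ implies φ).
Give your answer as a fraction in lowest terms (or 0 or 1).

Take φ = 0, ψ = 1/4:
not φ = not 0 = 1
not φ iff ψ = 1 iff 1/4 = 1/4
ψ implies φ = 1/4 implies 0 = 0
(not φ iff ψ) or (ψ implies φ) = 1/4 or 0 = 1/4
No assignment yields a value below 1/4, so this is the minimum.

1/4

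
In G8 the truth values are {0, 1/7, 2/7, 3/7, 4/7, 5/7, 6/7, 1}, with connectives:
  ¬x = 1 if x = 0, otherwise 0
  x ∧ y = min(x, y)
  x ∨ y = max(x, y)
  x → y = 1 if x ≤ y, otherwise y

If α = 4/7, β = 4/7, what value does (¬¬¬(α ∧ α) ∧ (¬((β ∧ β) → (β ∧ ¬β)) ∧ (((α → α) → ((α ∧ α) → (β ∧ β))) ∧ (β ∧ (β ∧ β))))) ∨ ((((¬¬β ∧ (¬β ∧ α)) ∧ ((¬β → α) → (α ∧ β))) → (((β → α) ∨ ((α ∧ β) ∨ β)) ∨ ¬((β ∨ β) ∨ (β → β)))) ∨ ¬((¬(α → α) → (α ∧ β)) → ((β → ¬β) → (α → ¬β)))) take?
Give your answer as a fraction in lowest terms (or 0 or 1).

α ∧ α = 4/7 ∧ 4/7 = 4/7
¬(α ∧ α) = ¬4/7 = 0
¬¬(α ∧ α) = ¬0 = 1
¬¬¬(α ∧ α) = ¬1 = 0
β ∧ β = 4/7 ∧ 4/7 = 4/7
¬β = ¬4/7 = 0
β ∧ ¬β = 4/7 ∧ 0 = 0
(β ∧ β) → (β ∧ ¬β) = 4/7 → 0 = 0
¬((β ∧ β) → (β ∧ ¬β)) = ¬0 = 1
α → α = 4/7 → 4/7 = 1
α ∧ α = 4/7 ∧ 4/7 = 4/7
β ∧ β = 4/7 ∧ 4/7 = 4/7
(α ∧ α) → (β ∧ β) = 4/7 → 4/7 = 1
(α → α) → ((α ∧ α) → (β ∧ β)) = 1 → 1 = 1
β ∧ β = 4/7 ∧ 4/7 = 4/7
β ∧ (β ∧ β) = 4/7 ∧ 4/7 = 4/7
((α → α) → ((α ∧ α) → (β ∧ β))) ∧ (β ∧ (β ∧ β)) = 1 ∧ 4/7 = 4/7
¬((β ∧ β) → (β ∧ ¬β)) ∧ (((α → α) → ((α ∧ α) → (β ∧ β))) ∧ (β ∧ (β ∧ β))) = 1 ∧ 4/7 = 4/7
¬¬¬(α ∧ α) ∧ (¬((β ∧ β) → (β ∧ ¬β)) ∧ (((α → α) → ((α ∧ α) → (β ∧ β))) ∧ (β ∧ (β ∧ β)))) = 0 ∧ 4/7 = 0
¬β = ¬4/7 = 0
¬¬β = ¬0 = 1
¬β = ¬4/7 = 0
¬β ∧ α = 0 ∧ 4/7 = 0
¬¬β ∧ (¬β ∧ α) = 1 ∧ 0 = 0
¬β = ¬4/7 = 0
¬β → α = 0 → 4/7 = 1
α ∧ β = 4/7 ∧ 4/7 = 4/7
(¬β → α) → (α ∧ β) = 1 → 4/7 = 4/7
(¬¬β ∧ (¬β ∧ α)) ∧ ((¬β → α) → (α ∧ β)) = 0 ∧ 4/7 = 0
β → α = 4/7 → 4/7 = 1
α ∧ β = 4/7 ∧ 4/7 = 4/7
(α ∧ β) ∨ β = 4/7 ∨ 4/7 = 4/7
(β → α) ∨ ((α ∧ β) ∨ β) = 1 ∨ 4/7 = 1
β ∨ β = 4/7 ∨ 4/7 = 4/7
β → β = 4/7 → 4/7 = 1
(β ∨ β) ∨ (β → β) = 4/7 ∨ 1 = 1
¬((β ∨ β) ∨ (β → β)) = ¬1 = 0
((β → α) ∨ ((α ∧ β) ∨ β)) ∨ ¬((β ∨ β) ∨ (β → β)) = 1 ∨ 0 = 1
((¬¬β ∧ (¬β ∧ α)) ∧ ((¬β → α) → (α ∧ β))) → (((β → α) ∨ ((α ∧ β) ∨ β)) ∨ ¬((β ∨ β) ∨ (β → β))) = 0 → 1 = 1
α → α = 4/7 → 4/7 = 1
¬(α → α) = ¬1 = 0
α ∧ β = 4/7 ∧ 4/7 = 4/7
¬(α → α) → (α ∧ β) = 0 → 4/7 = 1
¬β = ¬4/7 = 0
β → ¬β = 4/7 → 0 = 0
¬β = ¬4/7 = 0
α → ¬β = 4/7 → 0 = 0
(β → ¬β) → (α → ¬β) = 0 → 0 = 1
(¬(α → α) → (α ∧ β)) → ((β → ¬β) → (α → ¬β)) = 1 → 1 = 1
¬((¬(α → α) → (α ∧ β)) → ((β → ¬β) → (α → ¬β))) = ¬1 = 0
(((¬¬β ∧ (¬β ∧ α)) ∧ ((¬β → α) → (α ∧ β))) → (((β → α) ∨ ((α ∧ β) ∨ β)) ∨ ¬((β ∨ β) ∨ (β → β)))) ∨ ¬((¬(α → α) → (α ∧ β)) → ((β → ¬β) → (α → ¬β))) = 1 ∨ 0 = 1
(¬¬¬(α ∧ α) ∧ (¬((β ∧ β) → (β ∧ ¬β)) ∧ (((α → α) → ((α ∧ α) → (β ∧ β))) ∧ (β ∧ (β ∧ β))))) ∨ ((((¬¬β ∧ (¬β ∧ α)) ∧ ((¬β → α) → (α ∧ β))) → (((β → α) ∨ ((α ∧ β) ∨ β)) ∨ ¬((β ∨ β) ∨ (β → β)))) ∨ ¬((¬(α → α) → (α ∧ β)) → ((β → ¬β) → (α → ¬β)))) = 0 ∨ 1 = 1

1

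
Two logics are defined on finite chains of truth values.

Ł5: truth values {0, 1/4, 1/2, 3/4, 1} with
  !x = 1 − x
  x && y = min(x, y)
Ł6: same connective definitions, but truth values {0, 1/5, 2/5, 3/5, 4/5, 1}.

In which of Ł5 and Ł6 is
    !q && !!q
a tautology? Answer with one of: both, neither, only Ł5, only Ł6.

neither

In Ł5: at q = 0 the value is 0 — not a tautology.
In Ł6: at q = 0 the value is 0 — not a tautology.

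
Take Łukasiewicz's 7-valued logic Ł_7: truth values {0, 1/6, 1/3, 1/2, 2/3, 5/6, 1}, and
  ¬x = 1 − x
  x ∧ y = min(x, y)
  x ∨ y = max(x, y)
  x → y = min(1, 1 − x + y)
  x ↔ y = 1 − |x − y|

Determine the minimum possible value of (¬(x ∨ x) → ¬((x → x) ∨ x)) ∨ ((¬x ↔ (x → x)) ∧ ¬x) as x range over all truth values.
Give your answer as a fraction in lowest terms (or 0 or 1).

1/2

Take x = 1/2:
x ∨ x = 1/2 ∨ 1/2 = 1/2
¬(x ∨ x) = ¬1/2 = 1/2
x → x = 1/2 → 1/2 = 1
(x → x) ∨ x = 1 ∨ 1/2 = 1
¬((x → x) ∨ x) = ¬1 = 0
¬(x ∨ x) → ¬((x → x) ∨ x) = 1/2 → 0 = 1/2
¬x = ¬1/2 = 1/2
x → x = 1/2 → 1/2 = 1
¬x ↔ (x → x) = 1/2 ↔ 1 = 1/2
¬x = ¬1/2 = 1/2
(¬x ↔ (x → x)) ∧ ¬x = 1/2 ∧ 1/2 = 1/2
(¬(x ∨ x) → ¬((x → x) ∨ x)) ∨ ((¬x ↔ (x → x)) ∧ ¬x) = 1/2 ∨ 1/2 = 1/2
No assignment yields a value below 1/2, so this is the minimum.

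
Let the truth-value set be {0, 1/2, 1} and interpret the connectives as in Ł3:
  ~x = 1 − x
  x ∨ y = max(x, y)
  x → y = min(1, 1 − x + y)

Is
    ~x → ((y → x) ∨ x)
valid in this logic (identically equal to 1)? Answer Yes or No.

No

Counterexample: take x = 0, y = 1/2.
~x = ~0 = 1
y → x = 1/2 → 0 = 1/2
(y → x) ∨ x = 1/2 ∨ 0 = 1/2
~x → ((y → x) ∨ x) = 1 → 1/2 = 1/2
This gives 1/2 ≠ 1.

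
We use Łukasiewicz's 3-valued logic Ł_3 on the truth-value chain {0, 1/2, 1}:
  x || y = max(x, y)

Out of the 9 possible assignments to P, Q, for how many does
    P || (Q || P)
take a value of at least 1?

P = 0, Q = 0 ↦ 0  <
P = 0, Q = 1/2 ↦ 1/2  <
P = 0, Q = 1 ↦ 1  ≥
P = 1/2, Q = 0 ↦ 1/2  <
P = 1/2, Q = 1/2 ↦ 1/2  <
P = 1/2, Q = 1 ↦ 1  ≥
P = 1, Q = 0 ↦ 1  ≥
P = 1, Q = 1/2 ↦ 1  ≥
P = 1, Q = 1 ↦ 1  ≥
So 5 of the 9 assignments meet the threshold.

5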